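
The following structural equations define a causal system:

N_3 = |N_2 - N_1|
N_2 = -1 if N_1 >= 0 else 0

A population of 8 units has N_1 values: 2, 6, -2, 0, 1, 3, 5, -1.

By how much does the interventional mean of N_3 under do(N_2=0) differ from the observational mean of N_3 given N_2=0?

do(N_2=0) breaks N_2's dependence on N_1. With N_2=0 fixed, N_3 across the units is 2, 6, 2, 0, 1, 3, 5, 1, mean 2.5.
Observing N_2=0 restricts to units where N_2's equation naturally yields 0: N_1 ∈ {-2, -1}. In that subpopulation N_3 = 2, 1, mean 1.5.
Difference = 2.5 − 1.5 = 1.

1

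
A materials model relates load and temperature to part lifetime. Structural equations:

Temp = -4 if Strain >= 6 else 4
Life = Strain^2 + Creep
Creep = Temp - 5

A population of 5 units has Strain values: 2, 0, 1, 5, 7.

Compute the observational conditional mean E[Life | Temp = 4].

6.5

Conditioning on Temp=4 selects the 4 unit(s) with Strain ∈ {2, 0, 1, 5}. Their Life values: 3, -1, 0, 24. Mean = 6.5.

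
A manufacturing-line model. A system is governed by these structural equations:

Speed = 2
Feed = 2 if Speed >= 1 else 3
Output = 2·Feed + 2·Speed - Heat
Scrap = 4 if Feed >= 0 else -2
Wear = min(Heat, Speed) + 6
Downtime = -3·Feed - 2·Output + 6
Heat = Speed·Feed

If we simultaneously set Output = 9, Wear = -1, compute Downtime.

-18

Under do(Output = 9, Wear = -1), each intervened variable's structural equation is replaced by its fixed value.
Feed = 2 if Speed >= 1 else 3  [with Speed=2]  = 2
Downtime = -3·Feed - 2·Output + 6  [with Feed=2, Output=9]  = -18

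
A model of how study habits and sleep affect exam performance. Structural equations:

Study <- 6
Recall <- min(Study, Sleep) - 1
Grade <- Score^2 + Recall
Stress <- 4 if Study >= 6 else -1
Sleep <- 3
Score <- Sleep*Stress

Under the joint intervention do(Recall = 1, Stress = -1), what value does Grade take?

10

The joint intervention fixes Recall = 1, Stress = -1, removing each variable's own equation.
Score = Sleep*Stress  [with Sleep=3, Stress=-1]  = -3
Grade = Score^2 + Recall  [with Score=-3, Recall=1]  = 10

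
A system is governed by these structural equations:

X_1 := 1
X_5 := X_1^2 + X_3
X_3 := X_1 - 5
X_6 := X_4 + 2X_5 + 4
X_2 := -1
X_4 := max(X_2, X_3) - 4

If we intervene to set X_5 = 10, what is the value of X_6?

The intervention breaks the incoming arrows to X_5: X_5 := X_1^2 + X_3 no longer applies, and X_5 = 10.
X_3 = X_1 - 5  [with X_1=1]  = -4
X_4 = max(X_2, X_3) - 4  [with X_2=-1, X_3=-4]  = -5
X_6 = X_4 + 2X_5 + 4  [with X_4=-5, X_5=10]  = 19

19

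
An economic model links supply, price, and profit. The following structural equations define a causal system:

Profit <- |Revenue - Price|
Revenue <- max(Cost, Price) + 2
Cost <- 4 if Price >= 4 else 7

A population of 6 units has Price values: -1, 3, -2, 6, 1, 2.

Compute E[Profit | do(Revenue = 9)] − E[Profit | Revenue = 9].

Every unit gets Revenue=9 under the intervention. Profit values become 10, 6, 11, 3, 8, 7; E[Profit|do(Revenue=9)] = 7.5.
E[Profit|Revenue=9] averages over only the 5 units with Revenue=9 (Price = -1, 3, -2, 1, 2): Profit = 10, 6, 11, 8, 7, mean 8.4.
Difference = 7.5 − 8.4 = -0.9.

-0.9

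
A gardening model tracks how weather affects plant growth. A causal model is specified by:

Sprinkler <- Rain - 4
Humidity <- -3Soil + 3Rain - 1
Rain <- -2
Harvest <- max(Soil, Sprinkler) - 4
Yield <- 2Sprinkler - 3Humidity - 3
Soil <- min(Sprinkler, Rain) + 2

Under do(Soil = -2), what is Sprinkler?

-6

Under do(Soil=-2), the mechanism Soil <- min(Sprinkler, Rain) + 2 is discarded; Soil is fixed at -2.
Since Sprinkler is not a descendant of the intervened variable, it is unaffected.
Sprinkler = Rain - 4  [with Rain=-2]  = -6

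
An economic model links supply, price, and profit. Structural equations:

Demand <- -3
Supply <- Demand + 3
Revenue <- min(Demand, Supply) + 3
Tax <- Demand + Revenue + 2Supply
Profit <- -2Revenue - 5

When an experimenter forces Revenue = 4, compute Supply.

Under do(Revenue=4), the mechanism Revenue <- min(Demand, Supply) + 3 is discarded; Revenue is fixed at 4.
Since Supply is not a descendant of the intervened variable, it is unaffected.
Supply = Demand + 3  [with Demand=-3]  = 0

0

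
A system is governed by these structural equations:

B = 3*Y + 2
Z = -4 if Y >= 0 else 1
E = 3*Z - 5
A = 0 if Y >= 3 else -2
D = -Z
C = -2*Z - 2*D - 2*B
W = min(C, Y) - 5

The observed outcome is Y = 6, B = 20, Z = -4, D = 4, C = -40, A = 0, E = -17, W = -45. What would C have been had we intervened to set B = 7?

-14

do(B=7) replaces the equation B = 3*Y + 2 with the constant B = 7.
Z = -4 if Y >= 0 else 1  [with Y=6]  = -4
D = -Z  [with Z=-4]  = 4
C = -2*Z - 2*D - 2*B  [with Z=-4, D=4, B=7]  = -14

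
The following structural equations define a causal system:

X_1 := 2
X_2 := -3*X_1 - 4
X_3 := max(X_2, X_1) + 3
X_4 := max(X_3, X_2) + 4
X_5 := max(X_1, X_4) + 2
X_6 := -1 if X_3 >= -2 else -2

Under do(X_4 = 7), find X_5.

9

Intervening sets X_4 = 7 and removes its equation (X_4 := max(X_3, X_2) + 4).
X_5 = max(X_1, X_4) + 2  [with X_1=2, X_4=7]  = 9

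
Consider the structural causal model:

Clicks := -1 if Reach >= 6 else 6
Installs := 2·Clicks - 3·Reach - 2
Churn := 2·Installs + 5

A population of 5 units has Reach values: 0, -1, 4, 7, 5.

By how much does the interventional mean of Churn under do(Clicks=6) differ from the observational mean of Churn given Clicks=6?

do(Clicks=6) breaks Clicks's dependence on Reach. With Clicks=6 fixed, Churn across the units is 25, 31, 1, -17, -5, mean 7.
Conditioning on Clicks=6 selects the 4 unit(s) with Reach ∈ {0, -1, 4, 5}. Their Churn values: 25, 31, 1, -5. Mean = 13.
Difference = 7 − 13 = -6.

-6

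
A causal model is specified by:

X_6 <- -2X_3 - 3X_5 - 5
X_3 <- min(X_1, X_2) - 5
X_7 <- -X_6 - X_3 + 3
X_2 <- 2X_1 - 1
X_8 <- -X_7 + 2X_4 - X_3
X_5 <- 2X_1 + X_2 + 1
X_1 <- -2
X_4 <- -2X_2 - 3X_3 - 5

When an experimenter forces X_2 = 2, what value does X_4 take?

12

Under do(X_2=2), the mechanism X_2 <- 2X_1 - 1 is discarded; X_2 is fixed at 2.
X_3 = min(X_1, X_2) - 5  [with X_1=-2, X_2=2]  = -7
X_4 = -2X_2 - 3X_3 - 5  [with X_2=2, X_3=-7]  = 12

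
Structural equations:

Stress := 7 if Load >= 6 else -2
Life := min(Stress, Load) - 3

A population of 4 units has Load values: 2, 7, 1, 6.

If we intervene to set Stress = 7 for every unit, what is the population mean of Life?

do(Stress=7) breaks Stress's dependence on Load. With Stress=7 fixed, Life across the units is -1, 4, -2, 3, mean 1.

1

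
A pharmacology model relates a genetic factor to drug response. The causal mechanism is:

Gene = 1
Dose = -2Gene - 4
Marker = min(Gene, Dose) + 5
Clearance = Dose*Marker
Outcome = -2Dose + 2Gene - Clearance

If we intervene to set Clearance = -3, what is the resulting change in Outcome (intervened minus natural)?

Intervening sets Clearance = -3 and removes its equation (Clearance = Dose*Marker).
Dose = -2Gene - 4  [with Gene=1]  = -6
Outcome = -2Dose + 2Gene - Clearance  [with Dose=-6, Gene=1, Clearance=-3]  = 17
Without intervention: Dose = -2Gene - 4  [with Gene=1]  = -6; Marker = min(Gene, Dose) + 5  [with Gene=1, Dose=-6]  = -1; Clearance = Dose*Marker  [with Dose=-6, Marker=-1]  = 6; Outcome = -2Dose + 2Gene - Clearance  [with Dose=-6, Gene=1, Clearance=6]  = 8.
Change = 17 − 8 = 9.

9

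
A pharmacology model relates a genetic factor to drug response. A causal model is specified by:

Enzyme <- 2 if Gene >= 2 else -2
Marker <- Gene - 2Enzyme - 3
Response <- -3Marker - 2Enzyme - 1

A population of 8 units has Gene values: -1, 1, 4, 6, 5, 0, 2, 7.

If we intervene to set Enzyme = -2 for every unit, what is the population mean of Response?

The intervention sets Enzyme=-2 in all 8 units regardless of Gene. Recomputing Response per unit gives 3, -3, -12, -18, -15, 0, -6, -21; average -9.

-9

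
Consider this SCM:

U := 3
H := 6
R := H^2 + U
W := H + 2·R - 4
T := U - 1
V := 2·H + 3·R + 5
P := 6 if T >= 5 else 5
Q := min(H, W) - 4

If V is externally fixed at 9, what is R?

do(V=9) replaces the equation V := 2·H + 3·R + 5 with the constant V = 9.
R is not downstream of the intervention, so its value is determined by the original equations.
R = H^2 + U  [with H=6, U=3]  = 39

39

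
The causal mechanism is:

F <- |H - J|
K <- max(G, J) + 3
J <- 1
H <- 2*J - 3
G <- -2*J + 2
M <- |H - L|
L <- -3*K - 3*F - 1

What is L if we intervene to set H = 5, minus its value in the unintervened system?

Under do(H=5), the mechanism H <- 2*J - 3 is discarded; H is fixed at 5.
G = -2*J + 2  [with J=1]  = 0
F = |H - J|  [with H=5, J=1]  = 4
K = max(G, J) + 3  [with G=0, J=1]  = 4
L = -3*K - 3*F - 1  [with K=4, F=4]  = -25
Without intervention: H = 2*J - 3  [with J=1]  = -1; G = -2*J + 2  [with J=1]  = 0; F = |H - J|  [with H=-1, J=1]  = 2; K = max(G, J) + 3  [with G=0, J=1]  = 4; L = -3*K - 3*F - 1  [with K=4, F=2]  = -19.
Change = -25 − (-19) = -6.

-6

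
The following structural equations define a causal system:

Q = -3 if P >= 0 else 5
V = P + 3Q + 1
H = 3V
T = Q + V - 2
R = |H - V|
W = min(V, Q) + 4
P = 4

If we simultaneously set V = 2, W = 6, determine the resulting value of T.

-3

The joint intervention fixes V = 2, W = 6, removing each variable's own equation.
Q = -3 if P >= 0 else 5  [with P=4]  = -3
T = Q + V - 2  [with Q=-3, V=2]  = -3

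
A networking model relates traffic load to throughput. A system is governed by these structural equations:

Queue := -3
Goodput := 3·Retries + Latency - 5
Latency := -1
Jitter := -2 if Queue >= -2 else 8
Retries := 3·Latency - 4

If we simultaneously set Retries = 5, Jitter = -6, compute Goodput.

Setting Retries = 5, Jitter = -6 by intervention discards those variables' equations.
Goodput = 3·Retries + Latency - 5  [with Retries=5, Latency=-1]  = 9

9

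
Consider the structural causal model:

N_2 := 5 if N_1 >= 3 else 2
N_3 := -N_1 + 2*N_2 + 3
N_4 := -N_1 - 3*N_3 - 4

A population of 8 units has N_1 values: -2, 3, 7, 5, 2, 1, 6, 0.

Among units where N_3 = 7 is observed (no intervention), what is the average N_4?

-28

Conditioning on N_3=7 selects the 2 unit(s) with N_1 ∈ {6, 0}. Their N_4 values: -31, -25. Mean = -28.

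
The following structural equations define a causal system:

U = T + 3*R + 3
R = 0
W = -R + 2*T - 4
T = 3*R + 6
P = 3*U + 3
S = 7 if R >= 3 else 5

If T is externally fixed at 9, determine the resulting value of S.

Under do(T=9), the mechanism T = 3*R + 6 is discarded; T is fixed at 9.
No directed path runs from T to S, so S keeps its natural value.
S = 7 if R >= 3 else 5  [with R=0]  = 5

5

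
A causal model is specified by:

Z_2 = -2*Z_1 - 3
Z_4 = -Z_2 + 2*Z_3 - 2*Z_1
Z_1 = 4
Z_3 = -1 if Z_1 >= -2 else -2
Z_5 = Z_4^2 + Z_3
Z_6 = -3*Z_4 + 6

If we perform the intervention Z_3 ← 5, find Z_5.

174

do(Z_3=5) replaces the equation Z_3 = -1 if Z_1 >= -2 else -2 with the constant Z_3 = 5.
Z_2 = -2*Z_1 - 3  [with Z_1=4]  = -11
Z_4 = -Z_2 + 2*Z_3 - 2*Z_1  [with Z_2=-11, Z_3=5, Z_1=4]  = 13
Z_5 = Z_4^2 + Z_3  [with Z_4=13, Z_3=5]  = 174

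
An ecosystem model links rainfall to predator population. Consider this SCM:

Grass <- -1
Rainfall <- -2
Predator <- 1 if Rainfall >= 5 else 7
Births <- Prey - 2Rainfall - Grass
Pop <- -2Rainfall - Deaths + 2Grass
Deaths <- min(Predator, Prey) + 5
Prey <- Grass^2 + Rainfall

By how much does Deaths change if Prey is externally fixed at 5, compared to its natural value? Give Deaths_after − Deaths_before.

6

The intervention breaks the incoming arrows to Prey: Prey <- Grass^2 + Rainfall no longer applies, and Prey = 5.
Predator = 1 if Rainfall >= 5 else 7  [with Rainfall=-2]  = 7
Deaths = min(Predator, Prey) + 5  [with Predator=7, Prey=5]  = 10
Without intervention: Prey = Grass^2 + Rainfall  [with Grass=-1, Rainfall=-2]  = -1; Predator = 1 if Rainfall >= 5 else 7  [with Rainfall=-2]  = 7; Deaths = min(Predator, Prey) + 5  [with Predator=7, Prey=-1]  = 4.
Change = 10 − 4 = 6.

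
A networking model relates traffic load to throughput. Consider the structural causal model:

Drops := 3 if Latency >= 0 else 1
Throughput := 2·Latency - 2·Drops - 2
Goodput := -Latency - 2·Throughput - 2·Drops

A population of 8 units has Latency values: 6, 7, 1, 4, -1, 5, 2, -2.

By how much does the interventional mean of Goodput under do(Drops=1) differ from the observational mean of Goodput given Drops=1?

Every unit gets Drops=1 under the intervention. Goodput values become -24, -29, 1, -14, 11, -19, -4, 16; E[Goodput|do(Drops=1)] = -7.75.
E[Goodput|Drops=1] averages over only the 2 units with Drops=1 (Latency = -1, -2): Goodput = 11, 16, mean 13.5.
Difference = -7.75 − 13.5 = -21.25.

-21.25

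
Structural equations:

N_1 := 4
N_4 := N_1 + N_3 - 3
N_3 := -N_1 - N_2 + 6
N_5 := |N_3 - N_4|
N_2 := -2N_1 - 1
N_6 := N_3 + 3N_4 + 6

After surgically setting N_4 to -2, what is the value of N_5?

13

Intervening sets N_4 = -2 and removes its equation (N_4 := N_1 + N_3 - 3).
N_2 = -2N_1 - 1  [with N_1=4]  = -9
N_3 = -N_1 - N_2 + 6  [with N_1=4, N_2=-9]  = 11
N_5 = |N_3 - N_4|  [with N_3=11, N_4=-2]  = 13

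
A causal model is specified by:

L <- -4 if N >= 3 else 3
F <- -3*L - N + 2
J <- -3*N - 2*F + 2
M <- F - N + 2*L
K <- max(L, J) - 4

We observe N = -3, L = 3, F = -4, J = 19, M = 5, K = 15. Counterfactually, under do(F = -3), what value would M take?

do(F=-3) replaces the equation F <- -3*L - N + 2 with the constant F = -3.
L = -4 if N >= 3 else 3  [with N=-3]  = 3
M = F - N + 2*L  [with F=-3, N=-3, L=3]  = 6

6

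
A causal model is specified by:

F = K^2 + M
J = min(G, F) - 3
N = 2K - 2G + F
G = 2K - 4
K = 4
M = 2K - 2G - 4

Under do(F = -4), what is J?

Intervening sets F = -4 and removes its equation (F = K^2 + M).
G = 2K - 4  [with K=4]  = 4
J = min(G, F) - 3  [with G=4, F=-4]  = -7

-7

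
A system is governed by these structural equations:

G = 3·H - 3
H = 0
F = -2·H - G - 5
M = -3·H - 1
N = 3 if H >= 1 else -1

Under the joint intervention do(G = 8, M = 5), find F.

Under do(G = 8, M = 5), each intervened variable's structural equation is replaced by its fixed value.
F = -2·H - G - 5  [with H=0, G=8]  = -13

-13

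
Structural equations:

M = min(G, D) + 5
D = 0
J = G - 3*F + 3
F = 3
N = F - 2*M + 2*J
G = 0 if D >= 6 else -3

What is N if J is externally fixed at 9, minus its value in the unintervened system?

36

Under do(J=9), the mechanism J = G - 3*F + 3 is discarded; J is fixed at 9.
G = 0 if D >= 6 else -3  [with D=0]  = -3
M = min(G, D) + 5  [with G=-3, D=0]  = 2
N = F - 2*M + 2*J  [with F=3, M=2, J=9]  = 17
Without intervention: G = 0 if D >= 6 else -3  [with D=0]  = -3; J = G - 3*F + 3  [with G=-3, F=3]  = -9; M = min(G, D) + 5  [with G=-3, D=0]  = 2; N = F - 2*M + 2*J  [with F=3, M=2, J=-9]  = -19.
Change = 17 − (-19) = 36.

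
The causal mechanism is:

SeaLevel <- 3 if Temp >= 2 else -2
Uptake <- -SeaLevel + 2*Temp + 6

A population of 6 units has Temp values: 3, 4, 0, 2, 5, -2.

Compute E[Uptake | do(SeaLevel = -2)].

Every unit gets SeaLevel=-2 under the intervention. Uptake values become 14, 16, 8, 12, 18, 4; E[Uptake|do(SeaLevel=-2)] = 12.

12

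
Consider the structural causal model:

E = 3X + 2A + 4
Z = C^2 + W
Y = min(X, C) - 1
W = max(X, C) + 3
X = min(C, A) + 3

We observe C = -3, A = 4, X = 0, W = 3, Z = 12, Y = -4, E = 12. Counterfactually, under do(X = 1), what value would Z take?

do(X=1) replaces the equation X = min(C, A) + 3 with the constant X = 1.
W = max(X, C) + 3  [with X=1, C=-3]  = 4
Z = C^2 + W  [with C=-3, W=4]  = 13

13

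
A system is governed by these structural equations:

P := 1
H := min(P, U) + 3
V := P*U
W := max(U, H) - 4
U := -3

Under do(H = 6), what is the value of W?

2

Intervening sets H = 6 and removes its equation (H := min(P, U) + 3).
W = max(U, H) - 4  [with U=-3, H=6]  = 2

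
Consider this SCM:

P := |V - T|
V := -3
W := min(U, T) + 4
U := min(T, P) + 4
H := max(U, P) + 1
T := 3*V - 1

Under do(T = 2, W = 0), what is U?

6

The joint intervention fixes T = 2, W = 0, removing each variable's own equation.
P = |V - T|  [with V=-3, T=2]  = 5
U = min(T, P) + 4  [with T=2, P=5]  = 6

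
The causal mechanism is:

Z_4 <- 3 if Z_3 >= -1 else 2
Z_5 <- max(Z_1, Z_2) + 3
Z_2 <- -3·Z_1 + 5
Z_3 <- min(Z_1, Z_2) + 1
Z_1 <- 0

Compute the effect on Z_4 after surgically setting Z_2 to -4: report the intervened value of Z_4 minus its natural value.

-1

Under do(Z_2=-4), the mechanism Z_2 <- -3·Z_1 + 5 is discarded; Z_2 is fixed at -4.
Z_3 = min(Z_1, Z_2) + 1  [with Z_1=0, Z_2=-4]  = -3
Z_4 = 3 if Z_3 >= -1 else 2  [with Z_3=-3]  = 2
Without intervention: Z_2 = -3·Z_1 + 5  [with Z_1=0]  = 5; Z_3 = min(Z_1, Z_2) + 1  [with Z_1=0, Z_2=5]  = 1; Z_4 = 3 if Z_3 >= -1 else 2  [with Z_3=1]  = 3.
Change = 2 − 3 = -1.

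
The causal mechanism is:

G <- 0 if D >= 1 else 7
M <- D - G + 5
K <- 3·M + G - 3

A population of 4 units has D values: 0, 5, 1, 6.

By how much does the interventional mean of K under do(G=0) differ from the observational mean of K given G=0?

-3

do(G=0) breaks G's dependence on D. With G=0 fixed, K across the units is 12, 27, 15, 30, mean 21.
E[K|G=0] averages over only the 3 units with G=0 (D = 5, 1, 6): K = 27, 15, 30, mean 24.
Difference = 21 − 24 = -3.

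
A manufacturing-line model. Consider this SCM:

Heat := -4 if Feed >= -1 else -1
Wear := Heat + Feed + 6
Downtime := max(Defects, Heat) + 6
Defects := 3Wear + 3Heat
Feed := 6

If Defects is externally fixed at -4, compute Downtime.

2

Intervening sets Defects = -4 and removes its equation (Defects := 3Wear + 3Heat).
Heat = -4 if Feed >= -1 else -1  [with Feed=6]  = -4
Downtime = max(Defects, Heat) + 6  [with Defects=-4, Heat=-4]  = 2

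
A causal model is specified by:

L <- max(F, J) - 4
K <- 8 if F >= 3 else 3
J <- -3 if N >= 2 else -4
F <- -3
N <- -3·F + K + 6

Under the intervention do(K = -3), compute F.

Under do(K=-3), the mechanism K <- 8 if F >= 3 else 3 is discarded; K is fixed at -3.
F is not downstream of the intervention, so its value is determined by the original equations.

-3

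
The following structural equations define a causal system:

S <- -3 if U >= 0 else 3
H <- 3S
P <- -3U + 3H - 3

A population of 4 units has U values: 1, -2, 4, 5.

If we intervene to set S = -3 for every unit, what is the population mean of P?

Every unit gets S=-3 under the intervention. P values become -33, -24, -42, -45; E[P|do(S=-3)] = -36.

-36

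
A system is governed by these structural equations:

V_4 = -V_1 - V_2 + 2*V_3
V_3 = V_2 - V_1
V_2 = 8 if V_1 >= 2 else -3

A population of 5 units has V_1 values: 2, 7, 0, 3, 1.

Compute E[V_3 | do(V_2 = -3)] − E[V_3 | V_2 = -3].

The intervention sets V_2=-3 in all 5 units regardless of V_1. Recomputing V_3 per unit gives -5, -10, -3, -6, -4; average -5.6.
Observing V_2=-3 restricts to units where V_2's equation naturally yields -3: V_1 ∈ {0, 1}. In that subpopulation V_3 = -3, -4, mean -3.5.
Difference = -5.6 − (-3.5) = -2.1.

-2.1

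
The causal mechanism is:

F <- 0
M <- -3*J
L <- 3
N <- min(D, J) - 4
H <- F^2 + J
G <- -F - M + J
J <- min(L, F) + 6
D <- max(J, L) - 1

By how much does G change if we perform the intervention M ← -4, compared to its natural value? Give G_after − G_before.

-14

The intervention breaks the incoming arrows to M: M <- -3*J no longer applies, and M = -4.
J = min(L, F) + 6  [with L=3, F=0]  = 6
G = -F - M + J  [with F=0, M=-4, J=6]  = 10
Without intervention: J = min(L, F) + 6  [with L=3, F=0]  = 6; M = -3*J  [with J=6]  = -18; G = -F - M + J  [with F=0, M=-18, J=6]  = 24.
Change = 10 − 24 = -14.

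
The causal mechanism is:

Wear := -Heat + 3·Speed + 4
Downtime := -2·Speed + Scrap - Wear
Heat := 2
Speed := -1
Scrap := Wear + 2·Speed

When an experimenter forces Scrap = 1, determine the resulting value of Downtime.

4

Intervening sets Scrap = 1 and removes its equation (Scrap := Wear + 2·Speed).
Wear = -Heat + 3·Speed + 4  [with Heat=2, Speed=-1]  = -1
Downtime = -2·Speed + Scrap - Wear  [with Speed=-1, Scrap=1, Wear=-1]  = 4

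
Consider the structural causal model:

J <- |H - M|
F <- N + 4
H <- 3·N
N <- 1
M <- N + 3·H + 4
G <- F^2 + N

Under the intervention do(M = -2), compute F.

5

do(M=-2) replaces the equation M <- N + 3·H + 4 with the constant M = -2.
F is not downstream of the intervention, so its value is determined by the original equations.
F = N + 4  [with N=1]  = 5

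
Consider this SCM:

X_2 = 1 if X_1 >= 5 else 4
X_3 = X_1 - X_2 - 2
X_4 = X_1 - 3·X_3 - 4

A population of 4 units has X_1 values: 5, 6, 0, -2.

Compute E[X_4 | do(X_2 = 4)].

9.5

do(X_2=4) breaks X_2's dependence on X_1. With X_2=4 fixed, X_4 across the units is 4, 2, 14, 18, mean 9.5.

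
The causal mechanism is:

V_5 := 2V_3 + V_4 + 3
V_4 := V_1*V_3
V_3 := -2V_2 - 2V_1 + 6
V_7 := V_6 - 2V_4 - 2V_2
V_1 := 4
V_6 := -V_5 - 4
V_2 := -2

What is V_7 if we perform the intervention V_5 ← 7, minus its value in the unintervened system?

Under do(V_5=7), the mechanism V_5 := 2V_3 + V_4 + 3 is discarded; V_5 is fixed at 7.
V_3 = -2V_2 - 2V_1 + 6  [with V_2=-2, V_1=4]  = 2
V_4 = V_1*V_3  [with V_1=4, V_3=2]  = 8
V_6 = -V_5 - 4  [with V_5=7]  = -11
V_7 = V_6 - 2V_4 - 2V_2  [with V_6=-11, V_4=8, V_2=-2]  = -23
Without intervention: V_3 = -2V_2 - 2V_1 + 6  [with V_2=-2, V_1=4]  = 2; V_4 = V_1*V_3  [with V_1=4, V_3=2]  = 8; V_5 = 2V_3 + V_4 + 3  [with V_3=2, V_4=8]  = 15; V_6 = -V_5 - 4  [with V_5=15]  = -19; V_7 = V_6 - 2V_4 - 2V_2  [with V_6=-19, V_4=8, V_2=-2]  = -31.
Change = -23 − (-31) = 8.

8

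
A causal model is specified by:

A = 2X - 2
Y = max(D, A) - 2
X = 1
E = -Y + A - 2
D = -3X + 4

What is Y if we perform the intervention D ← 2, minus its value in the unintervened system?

1

Under do(D=2), the mechanism D = -3X + 4 is discarded; D is fixed at 2.
A = 2X - 2  [with X=1]  = 0
Y = max(D, A) - 2  [with D=2, A=0]  = 0
Without intervention: D = -3X + 4  [with X=1]  = 1; A = 2X - 2  [with X=1]  = 0; Y = max(D, A) - 2  [with D=1, A=0]  = -1.
Change = 0 − (-1) = 1.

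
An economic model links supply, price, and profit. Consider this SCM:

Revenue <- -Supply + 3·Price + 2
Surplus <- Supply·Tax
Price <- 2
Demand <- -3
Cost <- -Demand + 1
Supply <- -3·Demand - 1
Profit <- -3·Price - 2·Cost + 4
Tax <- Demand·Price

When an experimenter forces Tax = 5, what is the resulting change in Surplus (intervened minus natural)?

88

Intervening sets Tax = 5 and removes its equation (Tax <- Demand·Price).
Supply = -3·Demand - 1  [with Demand=-3]  = 8
Surplus = Supply·Tax  [with Supply=8, Tax=5]  = 40
Without intervention: Supply = -3·Demand - 1  [with Demand=-3]  = 8; Tax = Demand·Price  [with Demand=-3, Price=2]  = -6; Surplus = Supply·Tax  [with Supply=8, Tax=-6]  = -48.
Change = 40 − (-48) = 88.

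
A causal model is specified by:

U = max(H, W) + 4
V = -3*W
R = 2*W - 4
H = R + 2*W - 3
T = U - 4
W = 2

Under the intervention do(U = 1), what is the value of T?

Under do(U=1), the mechanism U = max(H, W) + 4 is discarded; U is fixed at 1.
T = U - 4  [with U=1]  = -3

-3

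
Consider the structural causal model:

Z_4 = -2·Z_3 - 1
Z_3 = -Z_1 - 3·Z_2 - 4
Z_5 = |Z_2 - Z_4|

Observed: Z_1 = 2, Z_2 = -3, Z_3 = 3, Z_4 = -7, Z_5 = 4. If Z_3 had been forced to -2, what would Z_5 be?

do(Z_3=-2) replaces the equation Z_3 = -Z_1 - 3·Z_2 - 4 with the constant Z_3 = -2.
Z_4 = -2·Z_3 - 1  [with Z_3=-2]  = 3
Z_5 = |Z_2 - Z_4|  [with Z_2=-3, Z_4=3]  = 6

6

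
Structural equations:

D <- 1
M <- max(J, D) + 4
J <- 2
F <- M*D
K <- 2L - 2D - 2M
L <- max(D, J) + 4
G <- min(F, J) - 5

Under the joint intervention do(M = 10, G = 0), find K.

Under do(M = 10, G = 0), each intervened variable's structural equation is replaced by its fixed value.
L = max(D, J) + 4  [with D=1, J=2]  = 6
K = 2L - 2D - 2M  [with L=6, D=1, M=10]  = -10

-10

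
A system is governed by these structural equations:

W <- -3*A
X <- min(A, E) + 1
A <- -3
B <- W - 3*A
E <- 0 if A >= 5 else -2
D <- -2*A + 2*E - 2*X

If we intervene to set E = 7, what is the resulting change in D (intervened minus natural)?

18

Under do(E=7), the mechanism E <- 0 if A >= 5 else -2 is discarded; E is fixed at 7.
X = min(A, E) + 1  [with A=-3, E=7]  = -2
D = -2*A + 2*E - 2*X  [with A=-3, E=7, X=-2]  = 24
Without intervention: E = 0 if A >= 5 else -2  [with A=-3]  = -2; X = min(A, E) + 1  [with A=-3, E=-2]  = -2; D = -2*A + 2*E - 2*X  [with A=-3, E=-2, X=-2]  = 6.
Change = 24 − 6 = 18.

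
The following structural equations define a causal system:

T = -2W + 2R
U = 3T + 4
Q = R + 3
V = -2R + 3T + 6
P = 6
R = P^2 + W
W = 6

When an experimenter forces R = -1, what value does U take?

-38

The intervention breaks the incoming arrows to R: R = P^2 + W no longer applies, and R = -1.
T = -2W + 2R  [with W=6, R=-1]  = -14
U = 3T + 4  [with T=-14]  = -38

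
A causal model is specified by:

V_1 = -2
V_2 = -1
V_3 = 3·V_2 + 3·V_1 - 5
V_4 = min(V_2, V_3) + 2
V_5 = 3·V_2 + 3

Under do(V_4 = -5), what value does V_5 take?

Intervening sets V_4 = -5 and removes its equation (V_4 = min(V_2, V_3) + 2).
No directed path runs from V_4 to V_5, so V_5 keeps its natural value.
V_5 = 3·V_2 + 3  [with V_2=-1]  = 0

0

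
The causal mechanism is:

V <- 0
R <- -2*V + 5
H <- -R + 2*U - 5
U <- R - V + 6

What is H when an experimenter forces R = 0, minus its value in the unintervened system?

-5

Under do(R=0), the mechanism R <- -2*V + 5 is discarded; R is fixed at 0.
U = R - V + 6  [with R=0, V=0]  = 6
H = -R + 2*U - 5  [with R=0, U=6]  = 7
Without intervention: R = -2*V + 5  [with V=0]  = 5; U = R - V + 6  [with R=5, V=0]  = 11; H = -R + 2*U - 5  [with R=5, U=11]  = 12.
Change = 7 − 12 = -5.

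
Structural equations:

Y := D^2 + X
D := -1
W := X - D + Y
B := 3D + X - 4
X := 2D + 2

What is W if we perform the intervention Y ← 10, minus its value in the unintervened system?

do(Y=10) replaces the equation Y := D^2 + X with the constant Y = 10.
X = 2D + 2  [with D=-1]  = 0
W = X - D + Y  [with X=0, D=-1, Y=10]  = 11
Without intervention: X = 2D + 2  [with D=-1]  = 0; Y = D^2 + X  [with D=-1, X=0]  = 1; W = X - D + Y  [with X=0, D=-1, Y=1]  = 2.
Change = 11 − 2 = 9.

9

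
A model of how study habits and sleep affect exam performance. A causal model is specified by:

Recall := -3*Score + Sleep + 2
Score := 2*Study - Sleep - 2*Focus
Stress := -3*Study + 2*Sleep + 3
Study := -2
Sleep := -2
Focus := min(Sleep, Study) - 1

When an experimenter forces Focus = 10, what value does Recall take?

66

Under do(Focus=10), the mechanism Focus := min(Sleep, Study) - 1 is discarded; Focus is fixed at 10.
Score = 2*Study - Sleep - 2*Focus  [with Study=-2, Sleep=-2, Focus=10]  = -22
Recall = -3*Score + Sleep + 2  [with Score=-22, Sleep=-2]  = 66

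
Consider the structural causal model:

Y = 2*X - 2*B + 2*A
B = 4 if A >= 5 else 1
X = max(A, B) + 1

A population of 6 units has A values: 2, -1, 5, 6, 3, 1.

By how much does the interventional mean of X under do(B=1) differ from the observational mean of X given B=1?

1.25

Every unit gets B=1 under the intervention. X values become 3, 2, 6, 7, 4, 2; E[X|do(B=1)] = 4.
Observing B=1 restricts to units where B's equation naturally yields 1: A ∈ {2, -1, 3, 1}. In that subpopulation X = 3, 2, 4, 2, mean 2.75.
Difference = 4 − 2.75 = 1.25.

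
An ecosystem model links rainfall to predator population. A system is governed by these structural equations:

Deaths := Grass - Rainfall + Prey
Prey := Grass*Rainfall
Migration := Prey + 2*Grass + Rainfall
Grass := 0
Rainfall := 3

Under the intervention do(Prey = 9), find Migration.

do(Prey=9) replaces the equation Prey := Grass*Rainfall with the constant Prey = 9.
Migration = Prey + 2*Grass + Rainfall  [with Prey=9, Grass=0, Rainfall=3]  = 12

12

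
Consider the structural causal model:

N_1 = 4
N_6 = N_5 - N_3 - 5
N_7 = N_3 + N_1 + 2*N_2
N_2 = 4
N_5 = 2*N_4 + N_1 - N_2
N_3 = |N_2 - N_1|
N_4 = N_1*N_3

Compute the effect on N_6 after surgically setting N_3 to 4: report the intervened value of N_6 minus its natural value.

28

The intervention breaks the incoming arrows to N_3: N_3 = |N_2 - N_1| no longer applies, and N_3 = 4.
N_4 = N_1*N_3  [with N_1=4, N_3=4]  = 16
N_5 = 2*N_4 + N_1 - N_2  [with N_4=16, N_1=4, N_2=4]  = 32
N_6 = N_5 - N_3 - 5  [with N_5=32, N_3=4]  = 23
Without intervention: N_3 = |N_2 - N_1|  [with N_2=4, N_1=4]  = 0; N_4 = N_1*N_3  [with N_1=4, N_3=0]  = 0; N_5 = 2*N_4 + N_1 - N_2  [with N_4=0, N_1=4, N_2=4]  = 0; N_6 = N_5 - N_3 - 5  [with N_5=0, N_3=0]  = -5.
Change = 23 − (-5) = 28.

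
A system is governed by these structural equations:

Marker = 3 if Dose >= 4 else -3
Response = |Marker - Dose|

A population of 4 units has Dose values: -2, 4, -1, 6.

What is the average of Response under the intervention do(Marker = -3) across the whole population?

4.75

Under do(Marker=-3), Marker's equation is replaced by Marker=-3 for every unit. Per-unit Response: 1, 7, 2, 9. Mean = 4.75.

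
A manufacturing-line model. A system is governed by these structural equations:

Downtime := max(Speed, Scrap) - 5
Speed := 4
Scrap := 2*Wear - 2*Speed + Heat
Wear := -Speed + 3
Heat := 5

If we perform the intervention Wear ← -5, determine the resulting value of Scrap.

The intervention breaks the incoming arrows to Wear: Wear := -Speed + 3 no longer applies, and Wear = -5.
Scrap = 2*Wear - 2*Speed + Heat  [with Wear=-5, Speed=4, Heat=5]  = -13

-13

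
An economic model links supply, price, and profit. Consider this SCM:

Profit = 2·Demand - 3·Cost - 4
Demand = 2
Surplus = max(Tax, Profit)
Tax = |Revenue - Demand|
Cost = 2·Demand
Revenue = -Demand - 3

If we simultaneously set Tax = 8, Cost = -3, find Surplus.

The joint intervention fixes Tax = 8, Cost = -3, removing each variable's own equation.
Profit = 2·Demand - 3·Cost - 4  [with Demand=2, Cost=-3]  = 9
Surplus = max(Tax, Profit)  [with Tax=8, Profit=9]  = 9

9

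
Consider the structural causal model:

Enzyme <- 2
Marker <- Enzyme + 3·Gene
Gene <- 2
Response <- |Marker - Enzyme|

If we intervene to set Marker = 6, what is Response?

4

The intervention breaks the incoming arrows to Marker: Marker <- Enzyme + 3·Gene no longer applies, and Marker = 6.
Response = |Marker - Enzyme|  [with Marker=6, Enzyme=2]  = 4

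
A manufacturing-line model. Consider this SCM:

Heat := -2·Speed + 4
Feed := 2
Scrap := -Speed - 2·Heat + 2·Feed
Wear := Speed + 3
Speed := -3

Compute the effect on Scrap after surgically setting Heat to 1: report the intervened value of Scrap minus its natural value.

do(Heat=1) replaces the equation Heat := -2·Speed + 4 with the constant Heat = 1.
Scrap = -Speed - 2·Heat + 2·Feed  [with Speed=-3, Heat=1, Feed=2]  = 5
Without intervention: Heat = -2·Speed + 4  [with Speed=-3]  = 10; Scrap = -Speed - 2·Heat + 2·Feed  [with Speed=-3, Heat=10, Feed=2]  = -13.
Change = 5 − (-13) = 18.

18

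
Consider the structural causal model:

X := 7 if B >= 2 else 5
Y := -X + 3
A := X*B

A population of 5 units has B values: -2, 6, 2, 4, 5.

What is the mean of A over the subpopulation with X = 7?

Conditioning on X=7 selects the 4 unit(s) with B ∈ {6, 2, 4, 5}. Their A values: 42, 14, 28, 35. Mean = 29.75.

29.75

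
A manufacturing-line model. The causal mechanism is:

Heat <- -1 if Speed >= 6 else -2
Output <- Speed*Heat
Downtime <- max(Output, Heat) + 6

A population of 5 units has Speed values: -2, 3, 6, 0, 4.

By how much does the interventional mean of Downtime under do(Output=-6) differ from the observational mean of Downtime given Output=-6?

-0.3

The intervention sets Output=-6 in all 5 units regardless of Speed. Recomputing Downtime per unit gives 4, 4, 5, 4, 4; average 4.2.
Observing Output=-6 restricts to units where Output's equation naturally yields -6: Speed ∈ {3, 6}. In that subpopulation Downtime = 4, 5, mean 4.5.
Difference = 4.2 − 4.5 = -0.3.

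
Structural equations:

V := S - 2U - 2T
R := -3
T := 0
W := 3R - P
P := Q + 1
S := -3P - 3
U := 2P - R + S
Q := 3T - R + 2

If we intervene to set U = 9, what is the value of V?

Intervening sets U = 9 and removes its equation (U := 2P - R + S).
Q = 3T - R + 2  [with T=0, R=-3]  = 5
P = Q + 1  [with Q=5]  = 6
S = -3P - 3  [with P=6]  = -21
V = S - 2U - 2T  [with S=-21, U=9, T=0]  = -39

-39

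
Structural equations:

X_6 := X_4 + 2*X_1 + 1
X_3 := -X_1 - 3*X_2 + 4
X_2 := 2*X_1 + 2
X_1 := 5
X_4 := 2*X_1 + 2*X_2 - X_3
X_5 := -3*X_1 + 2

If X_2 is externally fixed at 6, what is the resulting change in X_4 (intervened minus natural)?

Under do(X_2=6), the mechanism X_2 := 2*X_1 + 2 is discarded; X_2 is fixed at 6.
X_3 = -X_1 - 3*X_2 + 4  [with X_1=5, X_2=6]  = -19
X_4 = 2*X_1 + 2*X_2 - X_3  [with X_1=5, X_2=6, X_3=-19]  = 41
Without intervention: X_2 = 2*X_1 + 2  [with X_1=5]  = 12; X_3 = -X_1 - 3*X_2 + 4  [with X_1=5, X_2=12]  = -37; X_4 = 2*X_1 + 2*X_2 - X_3  [with X_1=5, X_2=12, X_3=-37]  = 71.
Change = 41 − 71 = -30.

-30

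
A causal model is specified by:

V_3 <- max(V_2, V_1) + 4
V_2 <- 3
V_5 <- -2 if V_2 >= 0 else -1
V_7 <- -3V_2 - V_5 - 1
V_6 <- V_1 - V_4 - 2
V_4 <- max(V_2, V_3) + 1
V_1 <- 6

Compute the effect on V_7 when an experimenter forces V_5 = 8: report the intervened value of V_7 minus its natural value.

-10

Under do(V_5=8), the mechanism V_5 <- -2 if V_2 >= 0 else -1 is discarded; V_5 is fixed at 8.
V_7 = -3V_2 - V_5 - 1  [with V_2=3, V_5=8]  = -18
Without intervention: V_5 = -2 if V_2 >= 0 else -1  [with V_2=3]  = -2; V_7 = -3V_2 - V_5 - 1  [with V_2=3, V_5=-2]  = -8.
Change = -18 − (-8) = -10.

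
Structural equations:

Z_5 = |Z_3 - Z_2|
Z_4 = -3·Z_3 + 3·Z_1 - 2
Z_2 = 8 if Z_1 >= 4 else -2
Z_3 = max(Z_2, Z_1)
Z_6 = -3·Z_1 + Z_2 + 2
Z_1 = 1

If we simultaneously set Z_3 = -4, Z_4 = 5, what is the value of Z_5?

2

Setting Z_3 = -4, Z_4 = 5 by intervention discards those variables' equations.
Z_2 = 8 if Z_1 >= 4 else -2  [with Z_1=1]  = -2
Z_5 = |Z_3 - Z_2|  [with Z_3=-4, Z_2=-2]  = 2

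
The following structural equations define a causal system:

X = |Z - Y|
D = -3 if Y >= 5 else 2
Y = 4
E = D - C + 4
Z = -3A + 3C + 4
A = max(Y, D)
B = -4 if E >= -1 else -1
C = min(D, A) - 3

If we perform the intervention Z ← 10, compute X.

Under do(Z=10), the mechanism Z = -3A + 3C + 4 is discarded; Z is fixed at 10.
X = |Z - Y|  [with Z=10, Y=4]  = 6

6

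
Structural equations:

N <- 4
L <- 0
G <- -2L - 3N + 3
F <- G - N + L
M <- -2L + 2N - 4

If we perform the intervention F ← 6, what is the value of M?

do(F=6) replaces the equation F <- G - N + L with the constant F = 6.
M is not downstream of the intervention, so its value is determined by the original equations.
M = -2L + 2N - 4  [with L=0, N=4]  = 4

4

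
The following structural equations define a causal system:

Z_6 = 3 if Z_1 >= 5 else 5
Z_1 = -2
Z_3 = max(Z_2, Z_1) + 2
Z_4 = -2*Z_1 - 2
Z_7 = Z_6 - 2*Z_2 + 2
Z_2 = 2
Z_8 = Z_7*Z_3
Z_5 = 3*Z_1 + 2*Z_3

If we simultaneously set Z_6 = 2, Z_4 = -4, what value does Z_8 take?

0

Under do(Z_6 = 2, Z_4 = -4), each intervened variable's structural equation is replaced by its fixed value.
Z_3 = max(Z_2, Z_1) + 2  [with Z_2=2, Z_1=-2]  = 4
Z_7 = Z_6 - 2*Z_2 + 2  [with Z_6=2, Z_2=2]  = 0
Z_8 = Z_7*Z_3  [with Z_7=0, Z_3=4]  = 0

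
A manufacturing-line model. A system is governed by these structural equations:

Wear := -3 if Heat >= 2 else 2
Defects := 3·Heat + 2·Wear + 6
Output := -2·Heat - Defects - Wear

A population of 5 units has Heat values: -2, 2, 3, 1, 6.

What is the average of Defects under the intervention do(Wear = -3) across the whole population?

6

Under do(Wear=-3), Wear's equation is replaced by Wear=-3 for every unit. Per-unit Defects: -6, 6, 9, 3, 18. Mean = 6.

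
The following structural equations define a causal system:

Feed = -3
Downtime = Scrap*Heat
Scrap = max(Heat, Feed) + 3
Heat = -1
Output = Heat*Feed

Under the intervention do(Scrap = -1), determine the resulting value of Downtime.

1

do(Scrap=-1) replaces the equation Scrap = max(Heat, Feed) + 3 with the constant Scrap = -1.
Downtime = Scrap*Heat  [with Scrap=-1, Heat=-1]  = 1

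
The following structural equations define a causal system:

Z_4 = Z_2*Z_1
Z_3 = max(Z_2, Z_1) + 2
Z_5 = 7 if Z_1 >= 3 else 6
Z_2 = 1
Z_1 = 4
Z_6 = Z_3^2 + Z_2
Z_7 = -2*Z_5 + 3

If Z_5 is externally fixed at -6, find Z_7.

Under do(Z_5=-6), the mechanism Z_5 = 7 if Z_1 >= 3 else 6 is discarded; Z_5 is fixed at -6.
Z_7 = -2*Z_5 + 3  [with Z_5=-6]  = 15

15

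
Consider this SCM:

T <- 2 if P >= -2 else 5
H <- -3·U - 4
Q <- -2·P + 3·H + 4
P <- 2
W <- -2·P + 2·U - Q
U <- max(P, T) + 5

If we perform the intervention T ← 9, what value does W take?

Under do(T=9), the mechanism T <- 2 if P >= -2 else 5 is discarded; T is fixed at 9.
U = max(P, T) + 5  [with P=2, T=9]  = 14
H = -3·U - 4  [with U=14]  = -46
Q = -2·P + 3·H + 4  [with P=2, H=-46]  = -138
W = -2·P + 2·U - Q  [with P=2, U=14, Q=-138]  = 162

162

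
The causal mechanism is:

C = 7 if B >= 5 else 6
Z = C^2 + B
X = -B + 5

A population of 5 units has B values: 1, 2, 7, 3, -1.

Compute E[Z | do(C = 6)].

do(C=6) breaks C's dependence on B. With C=6 fixed, Z across the units is 37, 38, 43, 39, 35, mean 38.4.

38.4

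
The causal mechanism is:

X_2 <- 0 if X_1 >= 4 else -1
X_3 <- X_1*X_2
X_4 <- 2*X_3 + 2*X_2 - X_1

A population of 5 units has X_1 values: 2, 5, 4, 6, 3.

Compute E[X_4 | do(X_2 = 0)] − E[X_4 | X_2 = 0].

1

Under do(X_2=0), X_2's equation is replaced by X_2=0 for every unit. Per-unit X_4: -2, -5, -4, -6, -3. Mean = -4.
Conditioning on X_2=0 selects the 3 unit(s) with X_1 ∈ {5, 4, 6}. Their X_4 values: -5, -4, -6. Mean = -5.
Difference = -4 − (-5) = 1.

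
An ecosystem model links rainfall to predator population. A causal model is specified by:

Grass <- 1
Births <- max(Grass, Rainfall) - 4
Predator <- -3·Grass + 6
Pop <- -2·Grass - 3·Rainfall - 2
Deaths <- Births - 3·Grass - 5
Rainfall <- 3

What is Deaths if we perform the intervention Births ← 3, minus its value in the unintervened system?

4

Intervening sets Births = 3 and removes its equation (Births <- max(Grass, Rainfall) - 4).
Deaths = Births - 3·Grass - 5  [with Births=3, Grass=1]  = -5
Without intervention: Births = max(Grass, Rainfall) - 4  [with Grass=1, Rainfall=3]  = -1; Deaths = Births - 3·Grass - 5  [with Births=-1, Grass=1]  = -9.
Change = -5 − (-9) = 4.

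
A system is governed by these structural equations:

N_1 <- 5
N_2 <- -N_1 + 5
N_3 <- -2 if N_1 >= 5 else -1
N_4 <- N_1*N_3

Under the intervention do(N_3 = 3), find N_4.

15

The intervention breaks the incoming arrows to N_3: N_3 <- -2 if N_1 >= 5 else -1 no longer applies, and N_3 = 3.
N_4 = N_1*N_3  [with N_1=5, N_3=3]  = 15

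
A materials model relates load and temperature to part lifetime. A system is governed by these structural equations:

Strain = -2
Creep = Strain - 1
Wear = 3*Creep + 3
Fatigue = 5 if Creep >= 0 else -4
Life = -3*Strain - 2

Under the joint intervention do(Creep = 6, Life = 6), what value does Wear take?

21

Under do(Creep = 6, Life = 6), each intervened variable's structural equation is replaced by its fixed value.
Wear = 3*Creep + 3  [with Creep=6]  = 21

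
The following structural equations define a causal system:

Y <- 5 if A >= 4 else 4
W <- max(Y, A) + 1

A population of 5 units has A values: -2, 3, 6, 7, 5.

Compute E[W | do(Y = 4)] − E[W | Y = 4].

Under do(Y=4), Y's equation is replaced by Y=4 for every unit. Per-unit W: 5, 5, 7, 8, 6. Mean = 6.2.
Conditioning on Y=4 selects the 2 unit(s) with A ∈ {-2, 3}. Their W values: 5, 5. Mean = 5.
Difference = 6.2 − 5 = 1.2.

1.2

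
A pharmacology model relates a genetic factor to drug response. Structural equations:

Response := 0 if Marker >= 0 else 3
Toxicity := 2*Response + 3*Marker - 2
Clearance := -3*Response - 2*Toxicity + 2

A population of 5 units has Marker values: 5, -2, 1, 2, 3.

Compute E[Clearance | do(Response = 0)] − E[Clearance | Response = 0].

The intervention sets Response=0 in all 5 units regardless of Marker. Recomputing Clearance per unit gives -24, 18, 0, -6, -12; average -4.8.
Conditioning on Response=0 selects the 4 unit(s) with Marker ∈ {5, 1, 2, 3}. Their Clearance values: -24, 0, -6, -12. Mean = -10.5.
Difference = -4.8 − (-10.5) = 5.7.

5.7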